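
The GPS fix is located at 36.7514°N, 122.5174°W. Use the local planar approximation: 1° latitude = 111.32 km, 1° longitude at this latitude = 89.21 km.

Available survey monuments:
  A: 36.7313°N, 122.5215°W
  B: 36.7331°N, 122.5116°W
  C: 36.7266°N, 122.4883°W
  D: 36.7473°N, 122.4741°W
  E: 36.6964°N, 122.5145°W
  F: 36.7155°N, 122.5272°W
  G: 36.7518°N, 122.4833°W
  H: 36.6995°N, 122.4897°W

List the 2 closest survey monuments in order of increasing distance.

B, A

Distances from 36.7514°N, 122.5174°W:
A: 2.2672 km
B: 2.1018 km
C: 3.7896 km
D: 3.8897 km
E: 6.1281 km
F: 4.0909 km
G: 3.0424 km
H: 6.2838 km
Sorted: B (2.1018 km) < A (2.2672 km) < G (3.0424 km) < C (3.7896 km) < …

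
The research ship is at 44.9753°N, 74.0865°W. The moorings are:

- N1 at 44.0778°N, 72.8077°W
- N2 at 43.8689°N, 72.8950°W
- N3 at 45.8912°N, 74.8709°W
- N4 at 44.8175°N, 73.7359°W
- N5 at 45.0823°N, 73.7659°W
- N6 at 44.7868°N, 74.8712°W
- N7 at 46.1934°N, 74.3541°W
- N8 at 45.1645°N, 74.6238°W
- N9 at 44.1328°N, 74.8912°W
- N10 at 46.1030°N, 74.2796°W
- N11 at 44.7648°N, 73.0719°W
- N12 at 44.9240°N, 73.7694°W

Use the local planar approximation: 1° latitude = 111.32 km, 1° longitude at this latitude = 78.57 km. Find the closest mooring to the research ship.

N12

Distances from 44.9753°N, 74.0865°W:
N1: 141.6942 km
N2: 154.7044 km
N3: 119.1374 km
N4: 32.6710 km
N5: 27.8638 km
N6: 65.1270 km
N7: 137.2193 km
N8: 47.1780 km
N9: 113.1082 km
N10: 126.4491 km
N11: 83.0898 km
N12: 25.5607 km
Minimum: N12 at 25.5607 km.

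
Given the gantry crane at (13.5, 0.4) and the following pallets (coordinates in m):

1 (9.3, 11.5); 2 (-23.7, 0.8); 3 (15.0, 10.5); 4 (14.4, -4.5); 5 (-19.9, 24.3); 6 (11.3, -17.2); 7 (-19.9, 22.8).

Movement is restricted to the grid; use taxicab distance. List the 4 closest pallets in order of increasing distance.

4, 3, 1, 6

Distances from (13.5, 0.4):
1: |-4.2| + |11.1| = 4.2 + 11.1 = 15.3 m
2: |-37.2| + |0.4| = 37.2 + 0.4 = 37.6 m
3: |1.5| + |10.1| = 1.5 + 10.1 = 11.6 m
4: |0.9| + |-4.9| = 0.9 + 4.9 = 5.8 m
5: |-33.4| + |23.9| = 33.4 + 23.9 = 57.3 m
6: |-2.2| + |-17.6| = 2.2 + 17.6 = 19.8 m
7: |-33.4| + |22.4| = 33.4 + 22.4 = 55.8 m
Sorted: 4 (5.8 m) < 3 (11.6 m) < 1 (15.3 m) < 6 (19.8 m) < 2 (37.6 m) < 7 (55.8 m) < …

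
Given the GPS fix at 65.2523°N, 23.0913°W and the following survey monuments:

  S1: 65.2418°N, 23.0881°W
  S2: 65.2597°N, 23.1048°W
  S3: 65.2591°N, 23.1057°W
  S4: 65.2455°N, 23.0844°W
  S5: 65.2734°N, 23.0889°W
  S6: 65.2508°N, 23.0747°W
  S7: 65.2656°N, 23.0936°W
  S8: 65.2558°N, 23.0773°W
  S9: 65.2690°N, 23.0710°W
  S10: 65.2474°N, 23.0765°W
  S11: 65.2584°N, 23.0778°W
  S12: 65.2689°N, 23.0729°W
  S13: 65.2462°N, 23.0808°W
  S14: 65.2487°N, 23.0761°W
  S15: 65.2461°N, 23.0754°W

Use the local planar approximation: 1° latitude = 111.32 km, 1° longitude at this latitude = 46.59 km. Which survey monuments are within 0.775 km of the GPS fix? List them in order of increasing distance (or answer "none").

S8

Distances from 65.2523°N, 23.0913°W:
S1: 1.1783 km
S2: 1.0364 km
S3: 1.0115 km
S4: 0.8224 km
S5: 2.3515 km
S6: 0.7912 km
S7: 1.4844 km
S8: 0.7598 km
S9: 2.0858 km
S10: 0.8792 km
S11: 0.9256 km
S12: 2.0371 km
S13: 0.8369 km
S14: 0.8137 km
S15: 1.0125 km
Threshold 0.775 km: S8 (0.7598 km) is within range.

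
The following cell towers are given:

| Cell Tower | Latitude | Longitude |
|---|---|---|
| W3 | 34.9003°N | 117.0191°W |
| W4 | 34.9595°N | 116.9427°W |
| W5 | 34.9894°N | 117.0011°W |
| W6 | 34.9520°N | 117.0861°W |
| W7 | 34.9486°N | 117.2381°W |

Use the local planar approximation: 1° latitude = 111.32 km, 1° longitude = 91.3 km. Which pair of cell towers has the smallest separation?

Pairwise distances:
W4–W5: 6.2855 km
W3–W6: 8.3989 km
W5–W6: 8.8068 km
W3–W4: 9.5961 km
W3–W5: 10.0538 km
W4–W6: 13.1190 km
W6–W7: 13.8828 km
W3–W7: 20.7050 km
W5–W7: 22.1096 km
W4–W7: 26.9973 km
Closest pair: W4–W5 at 6.2855 km.

W4 and W5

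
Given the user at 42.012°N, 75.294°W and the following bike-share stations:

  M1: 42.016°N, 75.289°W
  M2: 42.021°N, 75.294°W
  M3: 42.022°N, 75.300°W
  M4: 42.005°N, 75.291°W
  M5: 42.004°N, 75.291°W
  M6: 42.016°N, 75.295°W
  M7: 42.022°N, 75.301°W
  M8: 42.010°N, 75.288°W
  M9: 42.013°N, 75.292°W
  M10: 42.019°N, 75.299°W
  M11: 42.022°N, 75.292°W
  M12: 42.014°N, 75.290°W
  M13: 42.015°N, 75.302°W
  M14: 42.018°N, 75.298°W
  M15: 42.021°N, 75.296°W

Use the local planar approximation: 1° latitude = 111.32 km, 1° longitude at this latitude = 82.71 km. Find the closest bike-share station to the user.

Distances from 42.012°N, 75.294°W:
M1: √((0.004·111.32)² + (0.005·82.71)²) = √(0.19827 + 0.17102) = 0.608 km
M2: √((0.009·111.32)² + (0.000·82.71)²) = √(1.00376 + 0.00000) = 1.002 km
M3: √((0.010·111.32)² + (-0.006·82.71)²) = √(1.23921 + 0.24627) = 1.219 km
M4: √((-0.007·111.32)² + (0.003·82.71)²) = √(0.60721 + 0.06157) = 0.818 km
M5: √((-0.008·111.32)² + (0.003·82.71)²) = √(0.79310 + 0.06157) = 0.924 km
M6: √((0.004·111.32)² + (-0.001·82.71)²) = √(0.19827 + 0.00684) = 0.453 km
M7: √((0.010·111.32)² + (-0.007·82.71)²) = √(1.23921 + 0.33521) = 1.255 km
M8: √((-0.002·111.32)² + (0.006·82.71)²) = √(0.04957 + 0.24627) = 0.544 km
M9: √((0.001·111.32)² + (0.002·82.71)²) = √(0.01239 + 0.02736) = 0.199 km
M10: √((0.007·111.32)² + (-0.005·82.71)²) = √(0.60721 + 0.17102) = 0.882 km
M11: √((0.010·111.32)² + (0.002·82.71)²) = √(1.23921 + 0.02736) = 1.125 km
M12: √((0.002·111.32)² + (0.004·82.71)²) = √(0.04957 + 0.10946) = 0.399 km
M13: √((0.003·111.32)² + (-0.008·82.71)²) = √(0.11153 + 0.43782) = 0.741 km
M14: √((0.006·111.32)² + (-0.004·82.71)²) = √(0.44612 + 0.10946) = 0.745 km
M15: √((0.009·111.32)² + (-0.002·82.71)²) = √(1.00376 + 0.02736) = 1.015 km
Minimum: M9 at 0.199 km.

M9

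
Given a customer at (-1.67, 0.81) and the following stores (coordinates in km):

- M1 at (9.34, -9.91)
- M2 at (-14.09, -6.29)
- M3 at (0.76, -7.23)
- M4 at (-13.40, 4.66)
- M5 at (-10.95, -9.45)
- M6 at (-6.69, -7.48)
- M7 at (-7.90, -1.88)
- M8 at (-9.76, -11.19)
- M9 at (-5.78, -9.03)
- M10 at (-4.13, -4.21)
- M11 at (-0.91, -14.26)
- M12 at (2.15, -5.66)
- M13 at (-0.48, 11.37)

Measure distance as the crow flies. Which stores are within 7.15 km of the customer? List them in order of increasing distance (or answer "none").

M10, M7

Distances from (-1.67, 0.81):
M1: √((11.01)² + (-10.72)²) = √(121.2201 + 114.9184) = 15.37 km
M2: √((-12.42)² + (-7.10)²) = √(154.2564 + 50.4100) = 14.31 km
M3: √((2.43)² + (-8.04)²) = √(5.9049 + 64.6416) = 8.40 km
M4: √((-11.73)² + (3.85)²) = √(137.5929 + 14.8225) = 12.35 km
M5: √((-9.28)² + (-10.26)²) = √(86.1184 + 105.2676) = 13.83 km
M6: √((-5.02)² + (-8.29)²) = √(25.2004 + 68.7241) = 9.69 km
M7: √((-6.23)² + (-2.69)²) = √(38.8129 + 7.2361) = 6.79 km
M8: √((-8.09)² + (-12.00)²) = √(65.4481 + 144.0000) = 14.47 km
M9: √((-4.11)² + (-9.84)²) = √(16.8921 + 96.8256) = 10.66 km
M10: √((-2.46)² + (-5.02)²) = √(6.0516 + 25.2004) = 5.59 km
M11: √((0.76)² + (-15.07)²) = √(0.5776 + 227.1049) = 15.09 km
M12: √((3.82)² + (-6.47)²) = √(14.5924 + 41.8609) = 7.51 km
M13: √((1.19)² + (10.56)²) = √(1.4161 + 111.5136) = 10.63 km
Threshold 7.15 km: M10 (5.59 km), M7 (6.79 km) are within range.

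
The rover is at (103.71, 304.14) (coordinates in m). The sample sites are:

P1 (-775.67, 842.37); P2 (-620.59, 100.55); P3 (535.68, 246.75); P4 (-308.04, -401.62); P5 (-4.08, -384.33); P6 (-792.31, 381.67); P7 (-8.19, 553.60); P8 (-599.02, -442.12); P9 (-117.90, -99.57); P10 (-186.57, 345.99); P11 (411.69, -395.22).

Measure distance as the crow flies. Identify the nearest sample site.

Distances from (103.71, 304.14):
P1: 1031.02 m
P2: 752.37 m
P3: 435.77 m
P4: 817.09 m
P5: 696.86 m
P6: 899.37 m
P7: 273.41 m
P8: 1025.05 m
P9: 460.54 m
P10: 293.28 m
P11: 764.17 m
Minimum: P7 at 273.41 m.

P7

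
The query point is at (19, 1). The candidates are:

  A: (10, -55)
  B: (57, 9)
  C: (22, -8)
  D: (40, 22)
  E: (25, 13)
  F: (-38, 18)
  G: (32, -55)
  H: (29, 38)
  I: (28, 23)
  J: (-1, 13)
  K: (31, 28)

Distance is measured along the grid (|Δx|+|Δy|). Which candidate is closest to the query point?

Distances from (19, 1):
A: |-9| + |-56| = 9 + 56 = 65
B: |38| + |8| = 38 + 8 = 46
C: |3| + |-9| = 3 + 9 = 12
D: |21| + |21| = 21 + 21 = 42
E: |6| + |12| = 6 + 12 = 18
F: |-57| + |17| = 57 + 17 = 74
G: |13| + |-56| = 13 + 56 = 69
H: |10| + |37| = 10 + 37 = 47
I: |9| + |22| = 9 + 22 = 31
J: |-20| + |12| = 20 + 12 = 32
K: |12| + |27| = 12 + 27 = 39
Minimum: C at 12.

C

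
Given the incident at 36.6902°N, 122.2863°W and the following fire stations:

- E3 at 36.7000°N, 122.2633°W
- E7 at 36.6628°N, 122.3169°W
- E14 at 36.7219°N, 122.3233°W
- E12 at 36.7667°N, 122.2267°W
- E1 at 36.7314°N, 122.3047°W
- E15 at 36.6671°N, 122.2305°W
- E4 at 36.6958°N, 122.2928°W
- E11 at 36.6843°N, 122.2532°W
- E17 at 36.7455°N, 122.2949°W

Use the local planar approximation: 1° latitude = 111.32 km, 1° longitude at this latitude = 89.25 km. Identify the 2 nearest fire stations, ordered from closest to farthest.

E4, E3

Distances from 36.6902°N, 122.2863°W:
E3: 2.3246 km
E7: 4.0942 km
E14: 4.8330 km
E12: 10.0408 km
E1: 4.8715 km
E15: 5.6049 km
E4: 0.8516 km
E11: 3.0263 km
E17: 6.2037 km
Sorted: E4 (0.8516 km) < E3 (2.3246 km) < E11 (3.0263 km) < E7 (4.0942 km) < …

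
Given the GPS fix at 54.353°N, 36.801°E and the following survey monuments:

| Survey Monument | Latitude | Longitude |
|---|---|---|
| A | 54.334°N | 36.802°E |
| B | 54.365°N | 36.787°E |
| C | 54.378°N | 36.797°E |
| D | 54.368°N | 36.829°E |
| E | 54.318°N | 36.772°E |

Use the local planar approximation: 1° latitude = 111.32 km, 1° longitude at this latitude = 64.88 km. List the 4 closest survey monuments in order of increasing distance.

Distances from 54.353°N, 36.801°E:
A: 2.116 km
B: 1.615 km
C: 2.795 km
D: 2.467 km
E: 4.327 km
Sorted: B (1.615 km) < A (2.116 km) < D (2.467 km) < C (2.795 km) < E (4.327 km)

B, A, D, C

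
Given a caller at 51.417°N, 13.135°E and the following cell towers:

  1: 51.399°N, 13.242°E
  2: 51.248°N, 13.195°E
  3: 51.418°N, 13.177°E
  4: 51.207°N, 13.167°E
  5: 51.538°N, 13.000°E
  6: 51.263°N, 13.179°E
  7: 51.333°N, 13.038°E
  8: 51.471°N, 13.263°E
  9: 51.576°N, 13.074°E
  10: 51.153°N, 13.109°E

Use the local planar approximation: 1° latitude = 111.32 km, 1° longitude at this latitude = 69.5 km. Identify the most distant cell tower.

10

Distances from 51.417°N, 13.135°E:
1: √((-0.018·111.32)² + (0.107·69.5)²) = √(4.01505 + 55.30153) = 7.702 km
2: √((-0.169·111.32)² + (0.060·69.5)²) = √(353.93198 + 17.38890) = 19.270 km
3: √((0.001·111.32)² + (0.042·69.5)²) = √(0.01239 + 8.52056) = 2.921 km
4: √((-0.210·111.32)² + (0.032·69.5)²) = √(546.49348 + 4.94618) = 23.483 km
5: √((0.121·111.32)² + (-0.135·69.5)²) = √(181.43336 + 88.03131) = 16.415 km
6: √((-0.154·111.32)² + (0.044·69.5)²) = √(293.89205 + 9.35136) = 17.414 km
7: √((-0.084·111.32)² + (-0.097·69.5)²) = √(87.43896 + 45.44782) = 11.528 km
8: √((0.054·111.32)² + (0.128·69.5)²) = √(36.13549 + 79.13882) = 10.737 km
9: √((0.159·111.32)² + (-0.061·69.5)²) = √(313.28575 + 17.97336) = 18.201 km
10: √((-0.264·111.32)² + (-0.026·69.5)²) = √(863.68276 + 3.26525) = 29.444 km
Maximum: 10 at 29.444 km.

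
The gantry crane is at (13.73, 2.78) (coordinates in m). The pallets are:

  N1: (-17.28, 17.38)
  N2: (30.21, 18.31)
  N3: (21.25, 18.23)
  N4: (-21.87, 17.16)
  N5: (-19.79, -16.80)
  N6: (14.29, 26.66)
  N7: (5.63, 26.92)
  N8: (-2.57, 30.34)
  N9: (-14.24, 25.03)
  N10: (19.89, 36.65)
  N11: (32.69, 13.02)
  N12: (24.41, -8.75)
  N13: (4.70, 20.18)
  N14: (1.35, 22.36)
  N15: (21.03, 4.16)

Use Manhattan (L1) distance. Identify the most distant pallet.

N5

Distances from (13.73, 2.78):
N1: |-31.01| + |14.60| = 31.01 + 14.60 = 45.61 m
N2: |16.48| + |15.53| = 16.48 + 15.53 = 32.01 m
N3: |7.52| + |15.45| = 7.52 + 15.45 = 22.97 m
N4: |-35.60| + |14.38| = 35.60 + 14.38 = 49.98 m
N5: |-33.52| + |-19.58| = 33.52 + 19.58 = 53.10 m
N6: |0.56| + |23.88| = 0.56 + 23.88 = 24.44 m
N7: |-8.10| + |24.14| = 8.10 + 24.14 = 32.24 m
N8: |-16.30| + |27.56| = 16.30 + 27.56 = 43.86 m
N9: |-27.97| + |22.25| = 27.97 + 22.25 = 50.22 m
N10: |6.16| + |33.87| = 6.16 + 33.87 = 40.03 m
N11: |18.96| + |10.24| = 18.96 + 10.24 = 29.20 m
N12: |10.68| + |-11.53| = 10.68 + 11.53 = 22.21 m
N13: |-9.03| + |17.40| = 9.03 + 17.40 = 26.43 m
N14: |-12.38| + |19.58| = 12.38 + 19.58 = 31.96 m
N15: |7.30| + |1.38| = 7.30 + 1.38 = 8.68 m
Maximum: N5 at 53.10 m.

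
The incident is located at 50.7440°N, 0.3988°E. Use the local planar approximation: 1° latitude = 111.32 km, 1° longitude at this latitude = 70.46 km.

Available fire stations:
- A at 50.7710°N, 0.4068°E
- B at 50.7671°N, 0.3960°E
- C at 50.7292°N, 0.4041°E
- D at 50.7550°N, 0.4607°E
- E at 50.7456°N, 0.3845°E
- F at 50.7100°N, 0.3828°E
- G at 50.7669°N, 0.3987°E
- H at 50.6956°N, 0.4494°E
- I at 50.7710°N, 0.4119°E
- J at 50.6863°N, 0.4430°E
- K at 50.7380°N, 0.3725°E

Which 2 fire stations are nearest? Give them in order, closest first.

E, C

Distances from 50.7440°N, 0.3988°E:
A: √((0.0270·111.32)² + (0.0080·70.46)²) = √(9.033872 + 0.317735) = 3.0580 km
B: √((0.0231·111.32)² + (-0.0028·70.46)²) = √(6.612571 + 0.038923) = 2.5790 km
C: √((-0.0148·111.32)² + (0.0053·70.46)²) = √(2.714375 + 0.139456) = 1.6893 km
D: √((0.0110·111.32)² + (0.0619·70.46)²) = √(1.499449 + 19.022455) = 4.5301 km
E: √((0.0016·111.32)² + (-0.0143·70.46)²) = √(0.031724 + 1.015213) = 1.0232 km
F: √((-0.0340·111.32)² + (-0.0160·70.46)²) = √(14.325317 + 1.270941) = 3.9492 km
G: √((0.0229·111.32)² + (-0.0001·70.46)²) = √(6.498563 + 0.000050) = 2.5492 km
H: √((-0.0484·111.32)² + (0.0506·70.46)²) = √(29.029337 + 12.711193) = 6.4607 km
I: √((0.0270·111.32)² + (0.0131·70.46)²) = √(9.033872 + 0.851977) = 3.1442 km
J: √((-0.0577·111.32)² + (0.0442·70.46)²) = √(41.257036 + 9.699064) = 7.1384 km
K: √((-0.0060·111.32)² + (-0.0263·70.46)²) = √(0.446117 + 3.433972) = 1.9698 km
Sorted: E (1.0232 km) < C (1.6893 km) < K (1.9698 km) < G (2.5492 km) < …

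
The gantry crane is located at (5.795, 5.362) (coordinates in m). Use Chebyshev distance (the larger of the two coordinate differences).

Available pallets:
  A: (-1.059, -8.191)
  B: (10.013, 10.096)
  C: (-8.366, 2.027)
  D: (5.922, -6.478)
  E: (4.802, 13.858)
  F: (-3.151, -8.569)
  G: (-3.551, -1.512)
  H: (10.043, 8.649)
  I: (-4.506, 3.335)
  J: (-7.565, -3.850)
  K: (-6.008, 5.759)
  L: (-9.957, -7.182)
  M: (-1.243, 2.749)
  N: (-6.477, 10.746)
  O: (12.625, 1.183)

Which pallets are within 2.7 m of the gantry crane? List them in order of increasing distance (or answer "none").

none

Distances from (5.795, 5.362):
A: 13.553 m
B: 4.734 m
C: 14.161 m
D: 11.840 m
E: 8.496 m
F: 13.931 m
G: 9.346 m
H: 4.248 m
I: 10.301 m
J: 13.360 m
K: 11.803 m
L: 15.752 m
M: 7.038 m
N: 12.272 m
O: 6.830 m
Threshold 2.7 m: none within range.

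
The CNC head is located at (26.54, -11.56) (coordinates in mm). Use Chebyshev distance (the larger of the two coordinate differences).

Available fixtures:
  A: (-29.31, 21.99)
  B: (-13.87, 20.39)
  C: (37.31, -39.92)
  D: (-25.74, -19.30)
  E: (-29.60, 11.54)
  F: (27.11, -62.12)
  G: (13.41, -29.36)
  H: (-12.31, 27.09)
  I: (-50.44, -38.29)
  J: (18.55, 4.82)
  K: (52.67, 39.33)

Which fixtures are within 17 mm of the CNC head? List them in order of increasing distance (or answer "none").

Distances from (26.54, -11.56):
A: max(|-55.85|, |33.55|) = 55.85 mm
B: max(|-40.41|, |31.95|) = 40.41 mm
C: max(|10.77|, |-28.36|) = 28.36 mm
D: max(|-52.28|, |-7.74|) = 52.28 mm
E: max(|-56.14|, |23.10|) = 56.14 mm
F: max(|0.57|, |-50.56|) = 50.56 mm
G: max(|-13.13|, |-17.80|) = 17.80 mm
H: max(|-38.85|, |38.65|) = 38.85 mm
I: max(|-76.98|, |-26.73|) = 76.98 mm
J: max(|-7.99|, |16.38|) = 16.38 mm
K: max(|26.13|, |50.89|) = 50.89 mm
Threshold 17 mm: J (16.38 mm) is within range.

J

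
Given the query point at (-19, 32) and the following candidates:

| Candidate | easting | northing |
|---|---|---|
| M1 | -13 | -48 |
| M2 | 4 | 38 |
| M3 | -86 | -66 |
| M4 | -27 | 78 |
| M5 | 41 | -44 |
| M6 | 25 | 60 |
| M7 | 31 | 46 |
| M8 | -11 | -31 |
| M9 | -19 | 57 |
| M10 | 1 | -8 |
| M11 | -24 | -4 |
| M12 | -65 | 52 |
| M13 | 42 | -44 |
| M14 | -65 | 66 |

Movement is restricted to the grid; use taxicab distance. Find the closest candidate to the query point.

Distances from (-19, 32):
M1: 86
M2: 29
M3: 165
M4: 54
M5: 136
M6: 72
M7: 64
M8: 71
M9: 25
M10: 60
M11: 41
M12: 66
M13: 137
M14: 80
Minimum: M9 at 25.

M9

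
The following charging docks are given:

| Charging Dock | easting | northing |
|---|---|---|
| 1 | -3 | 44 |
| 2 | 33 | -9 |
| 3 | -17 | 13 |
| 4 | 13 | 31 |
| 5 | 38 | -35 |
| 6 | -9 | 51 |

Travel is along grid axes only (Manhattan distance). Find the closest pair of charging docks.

1 and 6

Pairwise distances:
1–2: 89
1–3: 45
1–4: 29
1–5: 120
1–6: 13
2–3: 72
2–4: 60
2–5: 31
2–6: 102
3–4: 48
3–5: 103
3–6: 46
4–5: 91
4–6: 42
5–6: 133
Closest pair: 1–6 at 13.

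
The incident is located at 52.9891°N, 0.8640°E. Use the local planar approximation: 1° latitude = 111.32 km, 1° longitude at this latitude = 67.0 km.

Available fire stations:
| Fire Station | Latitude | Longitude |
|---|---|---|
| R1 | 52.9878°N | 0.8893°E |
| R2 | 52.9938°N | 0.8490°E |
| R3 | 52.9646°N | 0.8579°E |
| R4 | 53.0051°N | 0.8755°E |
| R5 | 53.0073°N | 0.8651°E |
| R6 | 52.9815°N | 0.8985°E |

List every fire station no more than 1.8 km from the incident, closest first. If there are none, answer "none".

R2, R1

Distances from 52.9891°N, 0.8640°E:
R1: 1.7013 km
R2: 1.1330 km
R3: 2.7578 km
R4: 1.9406 km
R5: 2.0274 km
R6: 2.4615 km
Threshold 1.8 km: R2 (1.1330 km), R1 (1.7013 km) are within range.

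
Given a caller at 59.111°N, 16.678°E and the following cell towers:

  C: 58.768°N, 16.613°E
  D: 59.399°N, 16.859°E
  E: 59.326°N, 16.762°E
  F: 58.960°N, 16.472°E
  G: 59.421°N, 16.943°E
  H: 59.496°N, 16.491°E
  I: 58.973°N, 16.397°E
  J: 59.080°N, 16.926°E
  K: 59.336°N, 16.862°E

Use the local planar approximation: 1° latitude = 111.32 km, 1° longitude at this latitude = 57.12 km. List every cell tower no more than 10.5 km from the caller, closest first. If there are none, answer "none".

none

Distances from 59.111°N, 16.678°E:
C: √((-0.343·111.32)² + (-0.065·57.12)²) = √(1457.92316 + 13.78488) = 38.363 km
D: √((0.288·111.32)² + (0.181·57.12)²) = √(1027.85386 + 106.88913) = 33.686 km
E: √((0.215·111.32)² + (0.084·57.12)²) = √(572.82678 + 23.02157) = 24.410 km
F: √((-0.151·111.32)² + (-0.206·57.12)²) = √(282.55324 + 138.45570) = 20.519 km
G: √((0.310·111.32)² + (0.265·57.12)²) = √(1190.88488 + 229.12271) = 37.683 km
H: √((0.385·111.32)² + (-0.187·57.12)²) = √(1836.82531 + 114.09316) = 44.169 km
I: √((-0.138·111.32)² + (-0.281·57.12)²) = √(235.99596 + 257.62561) = 22.218 km
J: √((-0.031·111.32)² + (0.248·57.12)²) = √(11.90885 + 200.66876) = 14.580 km
K: √((0.225·111.32)² + (0.184·57.12)²) = √(627.35221 + 110.46178) = 27.163 km
Threshold 10.5 km: none within range.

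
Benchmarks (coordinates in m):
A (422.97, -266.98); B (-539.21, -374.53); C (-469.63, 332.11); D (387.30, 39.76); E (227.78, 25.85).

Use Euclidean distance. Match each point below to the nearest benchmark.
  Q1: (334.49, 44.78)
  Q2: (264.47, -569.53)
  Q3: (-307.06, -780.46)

Q1 at (334.49, 44.78):
  A: 324.07 m
  B: 969.11 m
  C: 853.91 m
  D: 53.05 m
  E: 108.38 m
  → nearest: D (53.05 m)
Q2 at (264.47, -569.53):
  A: 341.55 m
  B: 827.00 m
  C: 1162.69 m
  D: 621.55 m
  E: 596.51 m
  → nearest: A (341.55 m)
Q3 at (-307.06, -780.46):
  A: 892.53 m
  B: 467.62 m
  C: 1124.38 m
  D: 1074.66 m
  E: 967.57 m
  → nearest: B (467.62 m)

Q1→D; Q2→A; Q3→B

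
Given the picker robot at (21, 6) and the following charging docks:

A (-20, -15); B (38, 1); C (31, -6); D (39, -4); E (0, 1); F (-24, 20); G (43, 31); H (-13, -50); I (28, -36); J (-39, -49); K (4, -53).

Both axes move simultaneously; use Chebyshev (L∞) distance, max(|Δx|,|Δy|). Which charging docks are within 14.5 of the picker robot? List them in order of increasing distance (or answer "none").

C

Distances from (21, 6):
A: max(|-41|, |-21|) = 41
B: max(|17|, |-5|) = 17
C: max(|10|, |-12|) = 12
D: max(|18|, |-10|) = 18
E: max(|-21|, |-5|) = 21
F: max(|-45|, |14|) = 45
G: max(|22|, |25|) = 25
H: max(|-34|, |-56|) = 56
I: max(|7|, |-42|) = 42
J: max(|-60|, |-55|) = 60
K: max(|-17|, |-59|) = 59
Threshold 14.5: C (12) is within range.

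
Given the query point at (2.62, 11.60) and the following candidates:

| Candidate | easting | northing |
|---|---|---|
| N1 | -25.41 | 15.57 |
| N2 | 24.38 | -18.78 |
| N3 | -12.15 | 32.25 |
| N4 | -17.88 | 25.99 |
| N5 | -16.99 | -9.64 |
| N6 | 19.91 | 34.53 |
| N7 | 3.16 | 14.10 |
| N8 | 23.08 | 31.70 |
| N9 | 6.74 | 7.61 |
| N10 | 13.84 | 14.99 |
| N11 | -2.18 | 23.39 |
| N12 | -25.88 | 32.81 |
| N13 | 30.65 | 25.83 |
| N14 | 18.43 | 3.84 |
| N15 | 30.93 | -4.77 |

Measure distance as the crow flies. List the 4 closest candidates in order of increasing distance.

Distances from (2.62, 11.60):
N1: 28.31
N2: 37.37
N3: 25.39
N4: 25.05
N5: 28.91
N6: 28.72
N7: 2.56
N8: 28.68
N9: 5.74
N10: 11.72
N11: 12.73
N12: 35.53
N13: 31.44
N14: 17.61
N15: 32.70
Sorted: N7 (2.56) < N9 (5.74) < N10 (11.72) < N11 (12.73) < N14 (17.61) < N4 (25.05) < …

N7, N9, N10, N11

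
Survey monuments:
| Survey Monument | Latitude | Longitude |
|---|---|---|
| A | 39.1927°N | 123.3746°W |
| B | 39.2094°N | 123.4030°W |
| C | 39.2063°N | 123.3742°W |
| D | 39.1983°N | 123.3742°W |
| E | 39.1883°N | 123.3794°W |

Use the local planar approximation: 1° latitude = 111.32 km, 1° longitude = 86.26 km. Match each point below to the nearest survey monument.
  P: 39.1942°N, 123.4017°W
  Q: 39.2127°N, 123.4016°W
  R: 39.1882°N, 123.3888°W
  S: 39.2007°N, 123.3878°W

P at 39.1942°N, 123.4017°W:
  A: √((-0.0015·111.32)² + (0.0271·86.26)²) = √(0.027882 + 5.464589) = 2.3436 km
  B: √((0.0152·111.32)² + (-0.0013·86.26)²) = √(2.863081 + 0.012575) = 1.6958 km
  C: √((0.0121·111.32)² + (0.0275·86.26)²) = √(1.814334 + 5.627096) = 2.7279 km
  D: √((0.0041·111.32)² + (0.0275·86.26)²) = √(0.208312 + 5.627096) = 2.4157 km
  E: √((-0.0059·111.32)² + (0.0223·86.26)²) = √(0.431370 + 3.700229) = 2.0326 km
  → nearest: B (1.6958 km)
Q at 39.2127°N, 123.4016°W:
  A: √((-0.0200·111.32)² + (0.0270·86.26)²) = √(4.956857 + 5.424334) = 3.2220 km
  B: √((-0.0033·111.32)² + (-0.0014·86.26)²) = √(0.134950 + 0.014584) = 0.3867 km
  C: √((-0.0064·111.32)² + (0.0274·86.26)²) = √(0.507582 + 5.586246) = 2.4686 km
  D: √((-0.0144·111.32)² + (0.0274·86.26)²) = √(2.569635 + 5.586246) = 2.8559 km
  E: √((-0.0244·111.32)² + (0.0222·86.26)²) = √(7.377786 + 3.667118) = 3.3234 km
  → nearest: B (0.3867 km)
R at 39.1882°N, 123.3888°W:
  A: √((0.0045·111.32)² + (0.0142·86.26)²) = √(0.250941 + 1.500360) = 1.3234 km
  B: √((0.0212·111.32)² + (-0.0142·86.26)²) = √(5.569524 + 1.500360) = 2.6589 km
  C: √((0.0181·111.32)² + (0.0146·86.26)²) = √(4.059790 + 1.586078) = 2.3761 km
  D: √((0.0101·111.32)² + (0.0146·86.26)²) = √(1.264122 + 1.586078) = 1.6883 km
  E: √((0.0001·111.32)² + (0.0094·86.26)²) = √(0.000124 + 0.657468) = 0.8109 km
  → nearest: E (0.8109 km)
S at 39.2007°N, 123.3878°W:
  A: √((-0.0080·111.32)² + (0.0132·86.26)²) = √(0.793097 + 1.296483) = 1.4455 km
  B: √((0.0087·111.32)² + (-0.0152·86.26)²) = √(0.937961 + 1.719120) = 1.6301 km
  C: √((0.0056·111.32)² + (0.0136·86.26)²) = √(0.388618 + 1.376248) = 1.3285 km
  D: √((-0.0024·111.32)² + (0.0136·86.26)²) = √(0.071379 + 1.376248) = 1.2032 km
  E: √((-0.0124·111.32)² + (0.0084·86.26)²) = √(1.905416 + 0.525022) = 1.5590 km
  → nearest: D (1.2032 km)

P→B; Q→B; R→E; S→D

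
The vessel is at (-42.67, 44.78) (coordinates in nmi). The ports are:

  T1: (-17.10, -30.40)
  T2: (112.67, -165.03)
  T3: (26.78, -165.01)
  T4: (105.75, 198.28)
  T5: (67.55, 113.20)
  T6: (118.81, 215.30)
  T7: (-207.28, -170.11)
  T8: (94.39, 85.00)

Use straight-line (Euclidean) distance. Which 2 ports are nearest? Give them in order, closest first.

T1, T5

Distances from (-42.67, 44.78):
T1: √((25.57)² + (-75.18)²) = √(653.8249 + 5652.0324) = 79.41 nmi
T2: √((155.34)² + (-209.81)²) = √(24130.5156 + 44020.2361) = 261.06 nmi
T3: √((69.45)² + (-209.79)²) = √(4823.3025 + 44011.8441) = 220.99 nmi
T4: √((148.42)² + (153.50)²) = √(22028.4964 + 23562.2500) = 213.52 nmi
T5: √((110.22)² + (68.42)²) = √(12148.4484 + 4681.2964) = 129.73 nmi
T6: √((161.48)² + (170.52)²) = √(26075.7904 + 29077.0704) = 234.85 nmi
T7: √((-164.61)² + (-214.89)²) = √(27096.4521 + 46177.7121) = 270.69 nmi
T8: √((137.06)² + (40.22)²) = √(18785.4436 + 1617.6484) = 142.84 nmi
Sorted: T1 (79.41 nmi) < T5 (129.73 nmi) < T8 (142.84 nmi) < T4 (213.52 nmi) < …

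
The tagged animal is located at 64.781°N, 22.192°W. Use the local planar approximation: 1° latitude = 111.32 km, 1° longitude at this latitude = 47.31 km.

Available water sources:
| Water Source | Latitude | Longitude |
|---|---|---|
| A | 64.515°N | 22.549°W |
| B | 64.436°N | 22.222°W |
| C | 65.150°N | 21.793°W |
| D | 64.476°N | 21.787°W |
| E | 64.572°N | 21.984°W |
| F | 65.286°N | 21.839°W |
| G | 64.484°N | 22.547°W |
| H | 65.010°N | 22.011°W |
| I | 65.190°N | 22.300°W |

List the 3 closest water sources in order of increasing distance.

Distances from 64.781°N, 22.192°W:
A: 34.089 km
B: 38.432 km
C: 45.207 km
D: 38.986 km
E: 25.261 km
F: 58.645 km
G: 37.083 km
H: 26.892 km
I: 45.816 km
Sorted: E (25.261 km) < H (26.892 km) < A (34.089 km) < G (37.083 km) < B (38.432 km) < …

E, H, A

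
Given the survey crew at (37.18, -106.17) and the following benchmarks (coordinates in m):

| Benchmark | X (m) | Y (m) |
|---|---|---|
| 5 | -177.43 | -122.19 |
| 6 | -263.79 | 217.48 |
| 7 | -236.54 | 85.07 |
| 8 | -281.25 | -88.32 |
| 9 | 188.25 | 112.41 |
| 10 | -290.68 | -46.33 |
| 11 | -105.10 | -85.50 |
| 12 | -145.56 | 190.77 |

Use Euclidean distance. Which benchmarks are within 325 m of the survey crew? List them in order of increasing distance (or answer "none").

Distances from (37.18, -106.17):
5: 215.21 m
6: 441.96 m
7: 333.91 m
8: 318.93 m
9: 265.71 m
10: 333.28 m
11: 143.77 m
12: 348.66 m
Threshold 325 m: 11 (143.77 m), 5 (215.21 m), 9 (265.71 m), 8 (318.93 m) are within range.

11, 5, 9, 8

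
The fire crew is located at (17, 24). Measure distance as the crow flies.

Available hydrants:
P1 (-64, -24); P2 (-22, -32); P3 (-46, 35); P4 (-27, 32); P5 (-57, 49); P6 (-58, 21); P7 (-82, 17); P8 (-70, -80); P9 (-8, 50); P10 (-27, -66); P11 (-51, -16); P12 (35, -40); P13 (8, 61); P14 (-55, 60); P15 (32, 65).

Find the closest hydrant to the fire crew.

P9

Distances from (17, 24):
P1: √((-81)² + (-48)²) = √(6561.000 + 2304.000) = 94.2
P2: √((-39)² + (-56)²) = √(1521.000 + 3136.000) = 68.2
P3: √((-63)² + (11)²) = √(3969.000 + 121.000) = 64.0
P4: √((-44)² + (8)²) = √(1936.000 + 64.000) = 44.7
P5: √((-74)² + (25)²) = √(5476.000 + 625.000) = 78.1
P6: √((-75)² + (-3)²) = √(5625.000 + 9.000) = 75.1
P7: √((-99)² + (-7)²) = √(9801.000 + 49.000) = 99.2
P8: √((-87)² + (-104)²) = √(7569.000 + 10816.000) = 135.6
P9: √((-25)² + (26)²) = √(625.000 + 676.000) = 36.1
P10: √((-44)² + (-90)²) = √(1936.000 + 8100.000) = 100.2
P11: √((-68)² + (-40)²) = √(4624.000 + 1600.000) = 78.9
P12: √((18)² + (-64)²) = √(324.000 + 4096.000) = 66.5
P13: √((-9)² + (37)²) = √(81.000 + 1369.000) = 38.1
P14: √((-72)² + (36)²) = √(5184.000 + 1296.000) = 80.5
P15: √((15)² + (41)²) = √(225.000 + 1681.000) = 43.7
Minimum: P9 at 36.1.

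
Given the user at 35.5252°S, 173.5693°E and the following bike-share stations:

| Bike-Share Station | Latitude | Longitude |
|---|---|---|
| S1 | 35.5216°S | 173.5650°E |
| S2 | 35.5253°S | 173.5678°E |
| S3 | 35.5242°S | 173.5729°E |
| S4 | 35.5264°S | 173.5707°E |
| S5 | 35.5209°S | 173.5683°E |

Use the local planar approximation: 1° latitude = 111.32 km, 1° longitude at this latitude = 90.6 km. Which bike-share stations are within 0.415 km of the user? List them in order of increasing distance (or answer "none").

S2, S4, S3

Distances from 35.5252°S, 173.5693°E:
S1: 0.5589 km
S2: 0.1364 km
S3: 0.3446 km
S4: 0.1842 km
S5: 0.4872 km
Threshold 0.415 km: S2 (0.1364 km), S4 (0.1842 km), S3 (0.3446 km) are within range.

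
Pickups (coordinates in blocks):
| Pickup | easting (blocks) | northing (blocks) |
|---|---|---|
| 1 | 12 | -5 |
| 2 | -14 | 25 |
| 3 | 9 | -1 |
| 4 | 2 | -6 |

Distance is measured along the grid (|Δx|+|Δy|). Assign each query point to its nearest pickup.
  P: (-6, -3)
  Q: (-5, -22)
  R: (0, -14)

P at (-6, -3):
  1: 20 blocks
  2: 36 blocks
  3: 17 blocks
  4: 11 blocks
  → nearest: 4 (11 blocks)
Q at (-5, -22):
  1: 34 blocks
  2: 56 blocks
  3: 35 blocks
  4: 23 blocks
  → nearest: 4 (23 blocks)
R at (0, -14):
  1: 21 blocks
  2: 53 blocks
  3: 22 blocks
  4: 10 blocks
  → nearest: 4 (10 blocks)

P→4; Q→4; R→4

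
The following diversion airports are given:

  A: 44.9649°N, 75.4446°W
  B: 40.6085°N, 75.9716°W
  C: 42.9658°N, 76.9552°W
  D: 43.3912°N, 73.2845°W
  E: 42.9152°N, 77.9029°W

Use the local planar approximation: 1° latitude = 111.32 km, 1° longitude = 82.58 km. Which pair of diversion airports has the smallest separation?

C and E

Pairwise distances:
A–B: 486.9033 km
A–C: 255.1183 km
A–D: 250.0187 km
A–E: 305.4085 km
B–C: 274.6981 km
B–D: 381.0479 km
B–E: 302.2796 km
C–D: 306.8031 km
C–E: 78.4635 km
D–E: 385.0509 km
Closest pair: C–E at 78.4635 km.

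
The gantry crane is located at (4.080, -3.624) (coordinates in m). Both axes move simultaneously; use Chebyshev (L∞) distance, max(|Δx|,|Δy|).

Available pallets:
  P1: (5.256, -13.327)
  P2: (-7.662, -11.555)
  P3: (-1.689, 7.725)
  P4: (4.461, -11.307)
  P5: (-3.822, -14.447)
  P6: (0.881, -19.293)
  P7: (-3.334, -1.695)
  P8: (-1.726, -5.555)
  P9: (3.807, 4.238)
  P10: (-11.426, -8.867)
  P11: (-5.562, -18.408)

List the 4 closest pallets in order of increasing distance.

Distances from (4.080, -3.624):
P1: 9.703 m
P2: 11.742 m
P3: 11.349 m
P4: 7.683 m
P5: 10.823 m
P6: 15.669 m
P7: 7.414 m
P8: 5.806 m
P9: 7.862 m
P10: 15.506 m
P11: 14.784 m
Sorted: P8 (5.806 m) < P7 (7.414 m) < P4 (7.683 m) < P9 (7.862 m) < P1 (9.703 m) < P5 (10.823 m) < …

P8, P7, P4, P9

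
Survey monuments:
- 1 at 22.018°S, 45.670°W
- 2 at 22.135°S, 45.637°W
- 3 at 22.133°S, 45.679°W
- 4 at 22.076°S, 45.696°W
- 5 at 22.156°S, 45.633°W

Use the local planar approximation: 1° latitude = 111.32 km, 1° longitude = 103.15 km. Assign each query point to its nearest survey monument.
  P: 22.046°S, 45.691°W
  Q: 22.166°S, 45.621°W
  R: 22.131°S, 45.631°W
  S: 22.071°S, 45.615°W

P at 22.046°S, 45.691°W:
  1: √((0.028·111.32)² + (0.021·103.15)²) = √(9.71544 + 4.69221) = 3.796 km
  2: √((-0.089·111.32)² + (0.054·103.15)²) = √(98.15816 + 31.02601) = 11.366 km
  3: √((-0.087·111.32)² + (0.012·103.15)²) = √(93.79613 + 1.53215) = 9.764 km
  4: √((-0.030·111.32)² + (-0.005·103.15)²) = √(11.15293 + 0.26600) = 3.379 km
  5: √((-0.110·111.32)² + (0.058·103.15)²) = √(149.94492 + 35.79270) = 13.629 km
  → nearest: 4 (3.379 km)
Q at 22.166°S, 45.621°W:
  1: √((0.148·111.32)² + (-0.049·103.15)²) = √(271.43749 + 25.54645) = 17.233 km
  2: √((0.031·111.32)² + (-0.016·103.15)²) = √(11.90885 + 2.72382) = 3.825 km
  3: √((0.033·111.32)² + (-0.058·103.15)²) = √(13.49504 + 35.79270) = 7.021 km
  4: √((0.090·111.32)² + (-0.075·103.15)²) = √(100.37635 + 59.84956) = 12.658 km
  5: √((0.010·111.32)² + (-0.012·103.15)²) = √(1.23921 + 1.53215) = 1.665 km
  → nearest: 5 (1.665 km)
R at 22.131°S, 45.631°W:
  1: √((0.113·111.32)² + (-0.039·103.15)²) = √(158.23527 + 16.18332) = 13.207 km
  2: √((-0.004·111.32)² + (-0.006·103.15)²) = √(0.19827 + 0.38304) = 0.762 km
  3: √((-0.002·111.32)² + (-0.048·103.15)²) = √(0.04957 + 24.51438) = 4.956 km
  4: √((0.055·111.32)² + (-0.065·103.15)²) = √(37.48623 + 44.95367) = 9.080 km
  5: √((-0.025·111.32)² + (-0.002·103.15)²) = √(7.74509 + 0.04256) = 2.791 km
  → nearest: 2 (0.762 km)
S at 22.071°S, 45.615°W:
  1: √((0.053·111.32)² + (-0.055·103.15)²) = √(34.80953 + 32.18577) = 8.185 km
  2: √((-0.064·111.32)² + (-0.022·103.15)²) = √(50.75822 + 5.14972) = 7.477 km
  3: √((-0.062·111.32)² + (-0.064·103.15)²) = √(47.63540 + 43.58112) = 9.551 km
  4: √((-0.005·111.32)² + (-0.081·103.15)²) = √(0.30980 + 69.80853) = 8.374 km
  5: √((-0.085·111.32)² + (-0.018·103.15)²) = √(89.53323 + 3.44733) = 9.643 km
  → nearest: 2 (7.477 km)

P→4; Q→5; R→2; S→2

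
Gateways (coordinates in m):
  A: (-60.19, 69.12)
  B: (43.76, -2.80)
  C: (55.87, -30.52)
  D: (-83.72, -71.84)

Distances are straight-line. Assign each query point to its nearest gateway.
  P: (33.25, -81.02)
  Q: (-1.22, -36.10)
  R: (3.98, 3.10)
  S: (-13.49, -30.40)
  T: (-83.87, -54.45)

P at (33.25, -81.02):
  A: √((-93.44)² + (150.14)²) = √(8731.0336 + 22542.0196) = 176.84 m
  B: √((10.51)² + (78.22)²) = √(110.4601 + 6118.3684) = 78.92 m
  C: √((22.62)² + (50.50)²) = √(511.6644 + 2550.2500) = 55.33 m
  D: √((-116.97)² + (9.18)²) = √(13681.9809 + 84.2724) = 117.33 m
  → nearest: C (55.33 m)
Q at (-1.22, -36.10):
  A: √((-58.97)² + (105.22)²) = √(3477.4609 + 11071.2484) = 120.62 m
  B: √((44.98)² + (33.30)²) = √(2023.2004 + 1108.8900) = 55.97 m
  C: √((57.09)² + (5.58)²) = √(3259.2681 + 31.1364) = 57.36 m
  D: √((-82.50)² + (-35.74)²) = √(6806.2500 + 1277.3476) = 89.91 m
  → nearest: B (55.97 m)
R at (3.98, 3.10):
  A: √((-64.17)² + (66.02)²) = √(4117.7889 + 4358.6404) = 92.07 m
  B: √((39.78)² + (-5.90)²) = √(1582.4484 + 34.8100) = 40.22 m
  C: √((51.89)² + (-33.62)²) = √(2692.5721 + 1130.3044) = 61.83 m
  D: √((-87.70)² + (-74.94)²) = √(7691.2900 + 5616.0036) = 115.36 m
  → nearest: B (40.22 m)
S at (-13.49, -30.40):
  A: √((-46.70)² + (99.52)²) = √(2180.8900 + 9904.2304) = 109.93 m
  B: √((57.25)² + (27.60)²) = √(3277.5625 + 761.7600) = 63.56 m
  C: √((69.36)² + (-0.12)²) = √(4810.8096 + 0.0144) = 69.36 m
  D: √((-70.23)² + (-41.44)²) = √(4932.2529 + 1717.2736) = 81.54 m
  → nearest: B (63.56 m)
T at (-83.87, -54.45):
  A: √((23.68)² + (123.57)²) = √(560.7424 + 15269.5449) = 125.82 m
  B: √((127.63)² + (51.65)²) = √(16289.4169 + 2667.7225) = 137.68 m
  C: √((139.74)² + (23.93)²) = √(19527.2676 + 572.6449) = 141.77 m
  D: √((0.15)² + (-17.39)²) = √(0.0225 + 302.4121) = 17.39 m
  → nearest: D (17.39 m)

P→C; Q→B; R→B; S→B; T→D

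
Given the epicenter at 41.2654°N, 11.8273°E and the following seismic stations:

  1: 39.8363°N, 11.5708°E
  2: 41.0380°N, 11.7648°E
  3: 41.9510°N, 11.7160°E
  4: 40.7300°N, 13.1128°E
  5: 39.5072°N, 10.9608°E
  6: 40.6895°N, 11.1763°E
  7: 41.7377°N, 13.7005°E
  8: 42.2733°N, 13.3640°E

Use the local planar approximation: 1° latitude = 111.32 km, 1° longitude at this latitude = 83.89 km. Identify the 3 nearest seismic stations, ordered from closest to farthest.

2, 3, 6

Distances from 41.2654°N, 11.8273°E:
1: √((-1.4291·111.32)² + (-0.2565·83.89)²) = √(25308.804657 + 463.015071) = 160.5360 km
2: √((-0.2274·111.32)² + (-0.0625·83.89)²) = √(640.807102 + 27.490360) = 25.8514 km
3: √((0.6856·111.32)² + (-0.1113·83.89)²) = √(5824.893820 + 87.178766) = 76.8900 km
4: √((-0.5354·111.32)² + (1.2855·83.89)²) = √(3552.246778 + 11629.593930) = 123.2146 km
5: √((-1.7582·111.32)² + (-0.8665·83.89)²) = √(38307.423835 + 5283.935686) = 208.7854 km
6: √((-0.5759·111.32)² + (-0.6510·83.89)²) = √(4109.987986 + 2982.513142) = 84.2170 km
7: √((0.4723·111.32)² + (1.8732·83.89)²) = √(2764.281622 + 24693.843249) = 165.7049 km
8: √((1.0079·111.32)² + (1.5367·83.89)²) = √(12588.711644 + 16618.758291) = 170.9019 km
Sorted: 2 (25.8514 km) < 3 (76.8900 km) < 6 (84.2170 km) < 4 (123.2146 km) < 1 (160.5360 km) < …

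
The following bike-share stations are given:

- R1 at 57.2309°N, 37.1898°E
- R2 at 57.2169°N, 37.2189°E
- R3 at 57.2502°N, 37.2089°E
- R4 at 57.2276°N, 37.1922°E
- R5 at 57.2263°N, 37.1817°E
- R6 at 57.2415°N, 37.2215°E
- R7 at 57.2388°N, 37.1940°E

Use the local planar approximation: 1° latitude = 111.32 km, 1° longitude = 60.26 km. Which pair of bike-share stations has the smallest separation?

R1 and R4

Pairwise distances:
R1–R2: √((-0.0140·111.32)² + (0.0291·60.26)²) = √(2.428860 + 3.074994) = 2.3460 km
R1–R3: √((0.0193·111.32)² + (0.0191·60.26)²) = √(4.615949 + 1.324723) = 2.4373 km
R1–R4: √((-0.0033·111.32)² + (0.0024·60.26)²) = √(0.134950 + 0.020916) = 0.3948 km
R1–R5: √((-0.0046·111.32)² + (-0.0081·60.26)²) = √(0.262218 + 0.238247) = 0.7074 km
R1–R6: √((0.0106·111.32)² + (0.0317·60.26)²) = √(1.392381 + 3.649024) = 2.2453 km
R1–R7: √((0.0079·111.32)² + (0.0042·60.26)²) = √(0.773394 + 0.064056) = 0.9151 km
R2–R3: √((0.0333·111.32)² + (-0.0100·60.26)²) = √(13.741523 + 0.363127) = 3.7556 km
R2–R4: √((0.0107·111.32)² + (-0.0267·60.26)²) = √(1.418776 + 2.588694) = 2.0019 km
R2–R5: √((0.0094·111.32)² + (-0.0372·60.26)²) = √(1.094970 + 5.025093) = 2.4739 km
R2–R6: √((0.0246·111.32)² + (0.0026·60.26)²) = √(7.499229 + 0.024547) = 2.7430 km
R2–R7: √((0.0219·111.32)² + (-0.0249·60.26)²) = √(5.943395 + 2.251422) = 2.8627 km
R3–R4: √((-0.0226·111.32)² + (-0.0167·60.26)²) = √(6.329411 + 1.012724) = 2.7096 km
R3–R5: √((-0.0239·111.32)² + (-0.0272·60.26)²) = √(7.078516 + 2.686557) = 3.1249 km
R3–R6: √((-0.0087·111.32)² + (0.0126·60.26)²) = √(0.937961 + 0.576500) = 1.2306 km
R3–R7: √((-0.0114·111.32)² + (-0.0149·60.26)²) = √(1.610483 + 0.806178) = 1.5546 km
R4–R5: √((-0.0013·111.32)² + (-0.0105·60.26)²) = √(0.020943 + 0.400347) = 0.6491 km
R4–R6: √((0.0139·111.32)² + (0.0293·60.26)²) = √(2.394286 + 3.117407) = 2.3477 km
R4–R7: √((0.0112·111.32)² + (0.0018·60.26)²) = √(1.554470 + 0.011765) = 1.2515 km
R5–R6: √((0.0152·111.32)² + (0.0398·60.26)²) = √(2.863081 + 5.752073) = 2.9352 km
R5–R7: √((0.0125·111.32)² + (0.0123·60.26)²) = √(1.936272 + 0.549374) = 1.5766 km
R6–R7: √((-0.0027·111.32)² + (-0.0275·60.26)²) = √(0.090339 + 2.746146) = 1.6842 km
Closest pair: R1–R4 at 0.3948 km.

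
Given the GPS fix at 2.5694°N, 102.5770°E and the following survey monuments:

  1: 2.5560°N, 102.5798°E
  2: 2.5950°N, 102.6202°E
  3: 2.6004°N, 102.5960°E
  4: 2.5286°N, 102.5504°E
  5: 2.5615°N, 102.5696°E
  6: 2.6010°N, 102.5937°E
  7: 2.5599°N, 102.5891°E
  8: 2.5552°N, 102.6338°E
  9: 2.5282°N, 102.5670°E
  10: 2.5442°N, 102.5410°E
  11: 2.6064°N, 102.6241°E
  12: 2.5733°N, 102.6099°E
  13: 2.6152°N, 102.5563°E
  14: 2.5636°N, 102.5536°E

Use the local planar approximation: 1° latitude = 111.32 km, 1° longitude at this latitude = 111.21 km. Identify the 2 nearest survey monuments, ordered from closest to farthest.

5, 1

Distances from 2.5694°N, 102.5770°E:
1: √((-0.0134·111.32)² + (0.0028·111.21)²) = √(2.225133 + 0.096962) = 1.5238 km
2: √((0.0256·111.32)² + (0.0432·111.21)²) = √(8.121314 + 23.081029) = 5.5859 km
3: √((0.0310·111.32)² + (0.0190·111.21)²) = √(11.908849 + 4.464727) = 4.0464 km
4: √((-0.0408·111.32)² + (-0.0266·111.21)²) = √(20.628456 + 8.750864) = 5.4203 km
5: √((-0.0079·111.32)² + (-0.0074·111.21)²) = √(0.773394 + 0.677253) = 1.2044 km
6: √((0.0316·111.32)² + (0.0167·111.21)²) = √(12.374298 + 3.449218) = 3.9779 km
7: √((-0.0095·111.32)² + (0.0121·111.21)²) = √(1.118391 + 1.810750) = 1.7115 km
8: √((-0.0142·111.32)² + (0.0568·111.21)²) = √(2.498752 + 39.901053) = 6.5115 km
9: √((-0.0412·111.32)² + (-0.0100·111.21)²) = √(21.034918 + 1.236766) = 4.7193 km
10: √((-0.0252·111.32)² + (-0.0360·111.21)²) = √(7.869506 + 16.028493) = 4.8886 km
11: √((0.0370·111.32)² + (0.0471·111.21)²) = √(16.964843 + 27.436550) = 6.6634 km
12: √((0.0039·111.32)² + (0.0329·111.21)²) = √(0.188484 + 13.386883) = 3.6845 km
13: √((0.0458·111.32)² + (-0.0207·111.21)²) = √(25.994254 + 5.299420) = 5.5941 km
14: √((-0.0058·111.32)² + (-0.0234·111.21)²) = √(0.416872 + 6.772038) = 2.6812 km
Sorted: 5 (1.2044 km) < 1 (1.5238 km) < 7 (1.7115 km) < 14 (2.6812 km) < …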